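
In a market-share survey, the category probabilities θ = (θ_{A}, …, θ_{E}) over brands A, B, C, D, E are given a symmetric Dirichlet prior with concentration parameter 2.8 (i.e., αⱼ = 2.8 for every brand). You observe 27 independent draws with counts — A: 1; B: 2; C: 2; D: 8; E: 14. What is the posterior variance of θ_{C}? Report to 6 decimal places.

0.002461

The Dirichlet prior is conjugate to the Multinomial likelihood: each posterior αⱼ = prior αⱼ + observed count nⱼ.
Posterior concentration: (3.8, 4.8, 4.8, 10.8, 16.8), total = 41.0.
Var[θ_j] = α_j(Σα−α_j)/((Σα)²(Σα+1)) = 4.8·36.2/(41.0²·42.0) = 0.002461.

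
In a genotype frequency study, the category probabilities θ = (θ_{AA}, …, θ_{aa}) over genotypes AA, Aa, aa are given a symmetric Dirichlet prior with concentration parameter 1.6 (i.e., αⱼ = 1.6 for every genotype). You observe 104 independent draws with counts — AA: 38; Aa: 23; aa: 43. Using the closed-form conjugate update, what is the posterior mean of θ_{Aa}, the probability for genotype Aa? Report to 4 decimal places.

The Dirichlet prior is conjugate to the Multinomial likelihood: each posterior αⱼ = prior αⱼ + observed count nⱼ.
Posterior concentration: (39.6, 24.6, 44.6), total = 108.8.
E[θ_{Aa}|data] = α_{Aa}/Σα = 24.6/108.8 = 0.2261.

0.2261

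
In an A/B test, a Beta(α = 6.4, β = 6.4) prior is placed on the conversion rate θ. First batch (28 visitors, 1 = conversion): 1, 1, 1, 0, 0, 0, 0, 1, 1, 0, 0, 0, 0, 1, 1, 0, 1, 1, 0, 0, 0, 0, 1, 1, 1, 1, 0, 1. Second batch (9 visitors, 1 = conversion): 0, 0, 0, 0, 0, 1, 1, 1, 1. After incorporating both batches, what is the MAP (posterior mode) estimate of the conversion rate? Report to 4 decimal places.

The Beta prior is conjugate to a Binomial/Bernoulli likelihood; the update adds successes to α and failures to β.
After batch 1: Beta(6.4+14, 6.4+14) = Beta(20.4, 20.4).
After batch 2: Beta(20.4+4, 20.4+5) = Beta(24.4, 25.4).
Mode of Beta(a,b) for a,b>1 is (a−1)/(a+b−2) = 23.4/47.8 = 0.4895.

0.4895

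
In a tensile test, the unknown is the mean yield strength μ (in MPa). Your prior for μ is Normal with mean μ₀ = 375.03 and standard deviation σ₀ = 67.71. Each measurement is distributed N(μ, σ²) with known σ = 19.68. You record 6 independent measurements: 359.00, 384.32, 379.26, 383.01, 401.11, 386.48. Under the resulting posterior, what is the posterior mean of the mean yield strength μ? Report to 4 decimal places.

For Normal data with known variance σ², a Normal(μ₀, σ₀²) prior on μ is conjugate. Posterior precision = 1/σ₀² + n/σ²; posterior mean is the precision-weighted average of μ₀ and x̄.
Σxᵢ = 359.00 + 384.32 + 379.26 + 383.01 + 401.11 + 386.48 = 2293.18, so n·x̄ = 2293.18.
σ₀² = 67.71² = 4584.6441, σ² = 19.68² = 387.3024; σ² + n·σ₀² = 387.3024 + 6·4584.6441 = 27895.167.
Posterior mean = (μ₀/σ₀² + n·x̄/σ²)/(1/σ₀² + n/σ²) = (σ²·μ₀ + σ₀²·n·x̄)/(σ² + n·σ₀²) = (387.3024·375.03 + 4584.6441·2293.18)/27895.167 = 10658664.17631/27895.167 = 382.0972.

382.0972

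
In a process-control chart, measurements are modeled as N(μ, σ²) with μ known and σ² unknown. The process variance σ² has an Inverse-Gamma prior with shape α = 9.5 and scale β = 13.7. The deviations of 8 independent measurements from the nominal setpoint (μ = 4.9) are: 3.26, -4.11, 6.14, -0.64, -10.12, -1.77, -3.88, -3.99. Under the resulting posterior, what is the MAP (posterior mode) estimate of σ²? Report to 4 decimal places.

7.9155

With known mean μ and an Inverse-Gamma(α, β) prior on σ², the Normal likelihood is conjugate: posterior is Inv-Gamma(α + n/2, β + Σ(xᵢ−μ)²/2).
Σ(xᵢ−μ)² = (3.26)² + (-4.11)² + (6.14)² + (-0.64)² + (-10.12)² + (-1.77)² + (-3.88)² + (-3.99)² = 202.1507.
Posterior: Inv-Gamma(9.5 + 8/2, 13.7 + 202.1507/2) = Inv-Gamma(13.50, 114.77535).
Mode = β/(α+1) = 114.77535/14.50 = 7.9155.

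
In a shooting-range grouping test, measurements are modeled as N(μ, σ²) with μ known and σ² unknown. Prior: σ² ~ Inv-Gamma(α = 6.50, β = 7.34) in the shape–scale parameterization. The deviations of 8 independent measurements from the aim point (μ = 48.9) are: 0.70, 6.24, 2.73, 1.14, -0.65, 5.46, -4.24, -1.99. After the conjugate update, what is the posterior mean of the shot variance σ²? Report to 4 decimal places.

6.0543

With known mean μ and an Inverse-Gamma(α, β) prior on σ², the Normal likelihood is conjugate: posterior is Inv-Gamma(α + n/2, β + Σ(xᵢ−μ)²/2).
Σ(xᵢ−μ)² = (0.70)² + (6.24)² + (2.73)² + (1.14)² + (-0.65)² + (5.46)² + (-4.24)² + (-1.99)² = 100.3519.
Posterior: Inv-Gamma(6.50 + 8/2, 7.34 + 100.3519/2) = Inv-Gamma(10.50, 57.51595).
E[σ²|data] = β/(α−1) = 57.51595/9.50 = 6.0543.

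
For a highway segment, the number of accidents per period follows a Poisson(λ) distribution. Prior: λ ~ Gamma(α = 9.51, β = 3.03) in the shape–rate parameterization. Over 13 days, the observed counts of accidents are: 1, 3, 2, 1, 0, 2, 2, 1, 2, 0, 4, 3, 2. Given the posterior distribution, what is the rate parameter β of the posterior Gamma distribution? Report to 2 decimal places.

16.03

With a Gamma(shape α, rate β) prior, the Poisson likelihood is conjugate: the posterior is Gamma(α + ΣXᵢ, β + n).
Sum of counts S = 23 over n = 13 days.
Posterior: Gamma(α+S, β+n) = Gamma(9.51+23, 3.03+13) = Gamma(32.51, 16.03).
Posterior β = 16.03.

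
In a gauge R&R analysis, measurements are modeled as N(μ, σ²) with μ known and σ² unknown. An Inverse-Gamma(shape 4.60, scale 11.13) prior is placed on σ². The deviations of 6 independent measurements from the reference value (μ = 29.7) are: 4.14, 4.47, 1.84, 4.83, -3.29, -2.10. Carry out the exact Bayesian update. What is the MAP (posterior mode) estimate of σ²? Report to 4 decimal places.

5.8912

With known mean μ and an Inverse-Gamma(α, β) prior on σ², the Normal likelihood is conjugate: posterior is Inv-Gamma(α + n/2, β + Σ(xᵢ−μ)²/2).
Σ(xᵢ−μ)² = (4.14)² + (4.47)² + (1.84)² + (4.83)² + (-3.29)² + (-2.10)² = 79.0691.
Posterior: Inv-Gamma(4.60 + 6/2, 11.13 + 79.0691/2) = Inv-Gamma(7.60, 50.66455).
Mode = β/(α+1) = 50.66455/8.60 = 5.8912.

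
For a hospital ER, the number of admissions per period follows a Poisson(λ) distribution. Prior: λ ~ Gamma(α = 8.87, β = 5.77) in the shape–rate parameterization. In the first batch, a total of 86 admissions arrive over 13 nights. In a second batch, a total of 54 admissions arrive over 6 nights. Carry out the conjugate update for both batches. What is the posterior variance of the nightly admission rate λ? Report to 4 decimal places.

0.2426

With a Gamma(shape α, rate β) prior, the Poisson likelihood is conjugate: the posterior is Gamma(α + ΣXᵢ, β + n).
After batch 1: Gamma(α+S, β+n) = Gamma(8.87+86, 5.77+13) = Gamma(94.87, 18.77).
After batch 2: Gamma(α+S, β+n) = Gamma(94.87+54, 18.77+6) = Gamma(148.87, 24.77).
Var = α/β² = 148.87/24.77² = 0.2426.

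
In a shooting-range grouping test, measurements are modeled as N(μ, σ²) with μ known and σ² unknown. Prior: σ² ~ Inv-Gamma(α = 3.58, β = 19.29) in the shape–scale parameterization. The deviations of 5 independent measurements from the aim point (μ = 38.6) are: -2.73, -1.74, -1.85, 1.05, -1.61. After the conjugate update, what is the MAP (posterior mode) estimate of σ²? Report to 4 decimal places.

3.9673

With known mean μ and an Inverse-Gamma(α, β) prior on σ², the Normal likelihood is conjugate: posterior is Inv-Gamma(α + n/2, β + Σ(xᵢ−μ)²/2).
Σ(xᵢ−μ)² = (-2.73)² + (-1.74)² + (-1.85)² + (1.05)² + (-1.61)² = 17.5976.
Posterior: Inv-Gamma(3.58 + 5/2, 19.29 + 17.5976/2) = Inv-Gamma(6.08, 28.08880).
Mode = β/(α+1) = 28.08880/7.08 = 3.9673.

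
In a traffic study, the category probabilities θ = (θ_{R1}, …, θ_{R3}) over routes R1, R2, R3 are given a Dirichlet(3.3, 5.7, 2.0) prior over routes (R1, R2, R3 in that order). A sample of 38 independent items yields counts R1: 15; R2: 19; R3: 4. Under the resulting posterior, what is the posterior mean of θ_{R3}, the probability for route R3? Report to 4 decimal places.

The Dirichlet prior is conjugate to the Multinomial likelihood: each posterior αⱼ = prior αⱼ + observed count nⱼ.
Posterior concentration: (18.3, 24.7, 6.0), total = 49.0.
E[θ_{R3}|data] = α_{R3}/Σα = 6.0/49.0 = 0.1224.

0.1224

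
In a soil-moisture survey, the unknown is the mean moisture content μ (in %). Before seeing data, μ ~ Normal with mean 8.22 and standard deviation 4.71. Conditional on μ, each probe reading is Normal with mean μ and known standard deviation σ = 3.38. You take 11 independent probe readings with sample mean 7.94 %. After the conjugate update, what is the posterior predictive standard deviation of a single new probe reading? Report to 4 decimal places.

For Normal data with known variance σ², a Normal(μ₀, σ₀²) prior on μ is conjugate. Posterior precision = 1/σ₀² + n/σ²; posterior mean is the precision-weighted average of μ₀ and x̄.
σ₀² = 4.71² = 22.1841, σ² = 3.38² = 11.4244; σ² + n·σ₀² = 11.4244 + 11·22.1841 = 255.4495.
Posterior precision = 1/σ₀² + n/σ² = 1/22.1841 + 11/11.4244 = (σ² + n·σ₀²)/(σ₀²σ²) = 255.4495/(22.1841·11.4244); posterior variance σₙ² = σ₀²σ²/(σ² + n·σ₀²) = 22.1841·11.4244/255.4495 = 0.992134.
Predictive variance for one new observation = σₙ² + σ² = 22.1841·11.4244/255.4495 + 11.4244 = σ²·(σ₀² + 255.4495)/255.4495 = 11.4244·277.6336/255.4495 = 12.416534; SD = √(11.4244·277.6336/255.4495) = 3.5237.

3.5237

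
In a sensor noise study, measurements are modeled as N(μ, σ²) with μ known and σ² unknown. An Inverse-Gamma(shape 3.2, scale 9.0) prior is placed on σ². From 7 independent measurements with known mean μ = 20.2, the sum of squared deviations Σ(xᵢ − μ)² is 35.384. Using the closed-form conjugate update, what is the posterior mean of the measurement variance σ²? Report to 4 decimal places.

4.6828

With known mean μ and an Inverse-Gamma(α, β) prior on σ², the Normal likelihood is conjugate: posterior is Inv-Gamma(α + n/2, β + Σ(xᵢ−μ)²/2).
Posterior: Inv-Gamma(3.2 + 7/2, 9.0 + 35.384/2) = Inv-Gamma(6.70, 26.6920).
E[σ²|data] = β/(α−1) = 26.6920/5.70 = 4.6828.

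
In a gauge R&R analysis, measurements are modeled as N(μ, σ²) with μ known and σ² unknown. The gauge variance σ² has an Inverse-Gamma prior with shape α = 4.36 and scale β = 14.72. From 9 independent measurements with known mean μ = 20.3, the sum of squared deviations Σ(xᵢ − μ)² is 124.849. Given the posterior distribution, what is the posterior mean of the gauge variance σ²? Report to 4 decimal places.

With known mean μ and an Inverse-Gamma(α, β) prior on σ², the Normal likelihood is conjugate: posterior is Inv-Gamma(α + n/2, β + Σ(xᵢ−μ)²/2).
Posterior: Inv-Gamma(4.36 + 9/2, 14.72 + 124.849/2) = Inv-Gamma(8.86, 77.1445).
E[σ²|data] = β/(α−1) = 77.1445/7.86 = 9.8148.

9.8148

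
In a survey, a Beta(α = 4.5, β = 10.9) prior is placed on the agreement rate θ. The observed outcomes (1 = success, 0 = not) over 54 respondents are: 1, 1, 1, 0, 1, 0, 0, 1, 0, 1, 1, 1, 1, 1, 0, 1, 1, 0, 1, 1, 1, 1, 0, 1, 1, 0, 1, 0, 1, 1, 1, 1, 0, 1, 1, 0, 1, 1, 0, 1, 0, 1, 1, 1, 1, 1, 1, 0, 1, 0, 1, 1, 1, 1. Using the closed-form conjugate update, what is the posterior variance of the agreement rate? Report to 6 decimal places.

The Beta prior is conjugate to a Binomial/Bernoulli likelihood; the update adds successes to α and failures to β.
Posterior: Beta(α+k, β+n−k) = Beta(4.5+39, 10.9+15) = Beta(43.5, 25.9).
Var = αβ/((α+β)²(α+β+1)) = 43.5·25.9/(69.4²·70.4) = 0.003323.

0.003323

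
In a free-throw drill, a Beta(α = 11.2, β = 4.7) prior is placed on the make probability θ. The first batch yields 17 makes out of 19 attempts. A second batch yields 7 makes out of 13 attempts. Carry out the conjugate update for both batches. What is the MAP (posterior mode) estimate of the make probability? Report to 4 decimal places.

The Beta prior is conjugate to a Binomial/Bernoulli likelihood; the update adds successes to α and failures to β.
After batch 1: Beta(11.2+17, 4.7+2) = Beta(28.2, 6.7).
After batch 2: Beta(28.2+7, 6.7+6) = Beta(35.2, 12.7).
Mode of Beta(a,b) for a,b>1 is (a−1)/(a+b−2) = 34.2/45.9 = 0.7451.

0.7451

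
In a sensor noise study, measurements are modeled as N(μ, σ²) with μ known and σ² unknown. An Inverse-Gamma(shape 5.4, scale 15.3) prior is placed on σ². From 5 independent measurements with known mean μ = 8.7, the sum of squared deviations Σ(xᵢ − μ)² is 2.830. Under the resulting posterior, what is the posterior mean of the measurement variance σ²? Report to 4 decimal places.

With known mean μ and an Inverse-Gamma(α, β) prior on σ², the Normal likelihood is conjugate: posterior is Inv-Gamma(α + n/2, β + Σ(xᵢ−μ)²/2).
Posterior: Inv-Gamma(5.4 + 5/2, 15.3 + 2.830/2) = Inv-Gamma(7.90, 16.7150).
E[σ²|data] = β/(α−1) = 16.7150/6.90 = 2.4225.

2.4225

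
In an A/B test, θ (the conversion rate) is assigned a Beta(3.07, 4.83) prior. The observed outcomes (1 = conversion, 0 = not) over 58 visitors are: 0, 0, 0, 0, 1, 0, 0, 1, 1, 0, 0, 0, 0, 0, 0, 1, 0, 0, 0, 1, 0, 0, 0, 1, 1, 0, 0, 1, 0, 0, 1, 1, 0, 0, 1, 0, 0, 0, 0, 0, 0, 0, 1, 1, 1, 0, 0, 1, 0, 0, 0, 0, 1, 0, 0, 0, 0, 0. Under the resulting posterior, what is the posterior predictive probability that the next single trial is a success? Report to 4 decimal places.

The Beta prior is conjugate to a Binomial/Bernoulli likelihood; the update adds successes to α and failures to β.
Posterior: Beta(α+k, β+n−k) = Beta(3.07+16, 4.83+42) = Beta(19.07, 46.83).
For a single future Bernoulli trial, P(success | data) = α/(α+β) = 0.2894.

0.2894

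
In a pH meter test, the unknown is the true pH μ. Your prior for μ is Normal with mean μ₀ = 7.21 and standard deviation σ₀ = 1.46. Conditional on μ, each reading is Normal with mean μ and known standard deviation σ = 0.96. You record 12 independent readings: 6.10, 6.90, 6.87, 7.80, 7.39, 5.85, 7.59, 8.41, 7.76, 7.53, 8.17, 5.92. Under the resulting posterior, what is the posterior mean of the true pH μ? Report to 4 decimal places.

7.1915

For Normal data with known variance σ², a Normal(μ₀, σ₀²) prior on μ is conjugate. Posterior precision = 1/σ₀² + n/σ²; posterior mean is the precision-weighted average of μ₀ and x̄.
Σxᵢ = 6.10 + 6.90 + 6.87 + 7.80 + 7.39 + 5.85 + 7.59 + 8.41 + 7.76 + 7.53 + 8.17 + 5.92 = 86.29, so n·x̄ = 86.29.
σ₀² = 1.46² = 2.1316, σ² = 0.96² = 0.9216; σ² + n·σ₀² = 0.9216 + 12·2.1316 = 26.5008.
Posterior mean = (μ₀/σ₀² + n·x̄/σ²)/(1/σ₀² + n/σ²) = (σ²·μ₀ + σ₀²·n·x̄)/(σ² + n·σ₀²) = (0.9216·7.21 + 2.1316·86.29)/26.5008 = 190.5805/26.5008 = 7.1915.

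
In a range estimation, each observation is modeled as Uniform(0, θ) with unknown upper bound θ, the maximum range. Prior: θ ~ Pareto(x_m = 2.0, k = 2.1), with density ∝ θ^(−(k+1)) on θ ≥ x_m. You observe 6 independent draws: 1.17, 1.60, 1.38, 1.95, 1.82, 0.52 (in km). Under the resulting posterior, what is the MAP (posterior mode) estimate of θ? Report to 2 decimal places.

2.00

A Pareto(scale x_m, shape k) prior on the upper bound θ of Uniform(0, θ) is conjugate: posterior is Pareto(max(x_m, max xᵢ), k + n).
Sample maximum = 1.95; prior scale x_m = 2.0 → posterior scale = max = 2.00.
Posterior shape = 2.1 + 6 = 8.1.
The Pareto density is decreasing on [x_m, ∞), so the mode is x_m = 2.00.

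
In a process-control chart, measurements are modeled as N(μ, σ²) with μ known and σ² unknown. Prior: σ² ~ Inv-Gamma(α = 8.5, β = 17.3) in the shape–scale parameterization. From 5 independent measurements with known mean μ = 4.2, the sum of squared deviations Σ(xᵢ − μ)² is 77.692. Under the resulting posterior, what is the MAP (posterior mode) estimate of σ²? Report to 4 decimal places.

With known mean μ and an Inverse-Gamma(α, β) prior on σ², the Normal likelihood is conjugate: posterior is Inv-Gamma(α + n/2, β + Σ(xᵢ−μ)²/2).
Posterior: Inv-Gamma(8.5 + 5/2, 17.3 + 77.692/2) = Inv-Gamma(11.00, 56.1460).
Mode = β/(α+1) = 56.1460/12.00 = 4.6788.

4.6788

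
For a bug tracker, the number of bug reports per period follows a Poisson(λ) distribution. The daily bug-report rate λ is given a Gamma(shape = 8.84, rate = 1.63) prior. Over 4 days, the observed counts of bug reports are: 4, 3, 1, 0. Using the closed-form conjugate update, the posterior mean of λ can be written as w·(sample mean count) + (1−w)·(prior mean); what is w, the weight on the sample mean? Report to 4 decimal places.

With a Gamma(shape α, rate β) prior, the Poisson likelihood is conjugate: the posterior is Gamma(α + ΣXᵢ, β + n).
Posterior mean = (α₀+S)/(β₀+n) = [n/(β₀+n)]·(S/n) + [β₀/(β₀+n)]·(α₀/β₀), so only n and β₀ enter the weight.
Weight on data w = n/(β₀+n) = 4/(1.63+4) = 4/5.63 = 0.7105.

0.7105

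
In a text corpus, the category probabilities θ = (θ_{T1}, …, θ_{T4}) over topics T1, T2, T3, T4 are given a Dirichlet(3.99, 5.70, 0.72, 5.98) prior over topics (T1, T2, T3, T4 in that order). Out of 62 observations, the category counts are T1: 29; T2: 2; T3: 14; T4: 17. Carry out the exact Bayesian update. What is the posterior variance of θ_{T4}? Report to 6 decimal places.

The Dirichlet prior is conjugate to the Multinomial likelihood: each posterior αⱼ = prior αⱼ + observed count nⱼ.
Posterior concentration: (32.99, 7.70, 14.72, 22.98), total = 78.39.
Var[θ_j] = α_j(Σα−α_j)/((Σα)²(Σα+1)) = 22.98·55.41/(78.39²·79.39) = 0.002610.

0.002610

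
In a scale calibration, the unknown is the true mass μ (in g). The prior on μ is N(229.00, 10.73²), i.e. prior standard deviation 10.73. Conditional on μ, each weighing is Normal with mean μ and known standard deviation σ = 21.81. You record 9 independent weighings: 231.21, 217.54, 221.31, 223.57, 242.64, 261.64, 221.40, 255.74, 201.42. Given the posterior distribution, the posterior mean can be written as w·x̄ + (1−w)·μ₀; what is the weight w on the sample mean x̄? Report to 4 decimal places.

0.6854

For Normal data with known variance σ², a Normal(μ₀, σ₀²) prior on μ is conjugate. Posterior precision = 1/σ₀² + n/σ²; posterior mean is the precision-weighted average of μ₀ and x̄.
σ₀² = 10.73² = 115.1329, σ² = 21.81² = 475.6761. Prior precision 1/σ₀² = 1/115.1329; data precision n/σ² = 9/475.6761.
w = (n/σ²)/(1/σ₀² + n/σ²) = n·σ₀²/(σ² + n·σ₀²) = 9·115.1329/(475.6761 + 9·115.1329) = 1036.1961/1511.8722 = 0.6854.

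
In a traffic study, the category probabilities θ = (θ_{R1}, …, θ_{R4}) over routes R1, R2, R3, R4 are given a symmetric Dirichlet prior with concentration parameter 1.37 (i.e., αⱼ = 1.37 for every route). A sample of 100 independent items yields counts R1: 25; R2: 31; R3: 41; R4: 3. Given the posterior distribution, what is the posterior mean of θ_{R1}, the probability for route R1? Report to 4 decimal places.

0.2500

The Dirichlet prior is conjugate to the Multinomial likelihood: each posterior αⱼ = prior αⱼ + observed count nⱼ.
Posterior concentration: (26.37, 32.37, 42.37, 4.37), total = 105.48.
E[θ_{R1}|data] = α_{R1}/Σα = 26.37/105.48 = 0.2500.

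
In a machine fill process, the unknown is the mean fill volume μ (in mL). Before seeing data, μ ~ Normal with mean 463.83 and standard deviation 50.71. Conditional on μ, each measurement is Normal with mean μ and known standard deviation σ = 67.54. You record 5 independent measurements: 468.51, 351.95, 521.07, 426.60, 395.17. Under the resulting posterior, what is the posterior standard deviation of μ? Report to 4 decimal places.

For Normal data with known variance σ², a Normal(μ₀, σ₀²) prior on μ is conjugate. Posterior precision = 1/σ₀² + n/σ²; posterior mean is the precision-weighted average of μ₀ and x̄.
σ₀² = 50.71² = 2571.5041, σ² = 67.54² = 4561.6516; σ² + n·σ₀² = 4561.6516 + 5·2571.5041 = 17419.1721.
Posterior precision = 1/σ₀² + n/σ² = 1/2571.5041 + 5/4561.6516 = (σ² + n·σ₀²)/(σ₀²σ²) = 17419.1721/(2571.5041·4561.6516); posterior variance σₙ² = σ₀²σ²/(σ² + n·σ₀²) = 2571.5041·4561.6516/17419.1721 = 673.413508.
Posterior SD = √σₙ² = √(2571.5041·4561.6516/17419.1721) = 25.9502.

25.9502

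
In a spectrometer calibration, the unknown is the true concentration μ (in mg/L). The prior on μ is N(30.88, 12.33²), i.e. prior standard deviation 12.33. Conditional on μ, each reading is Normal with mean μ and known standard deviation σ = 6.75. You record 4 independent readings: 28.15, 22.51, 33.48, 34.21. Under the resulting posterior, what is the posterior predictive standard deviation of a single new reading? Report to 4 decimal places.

For Normal data with known variance σ², a Normal(μ₀, σ₀²) prior on μ is conjugate. Posterior precision = 1/σ₀² + n/σ²; posterior mean is the precision-weighted average of μ₀ and x̄.
σ₀² = 12.33² = 152.0289, σ² = 6.75² = 45.5625; σ² + n·σ₀² = 45.5625 + 4·152.0289 = 653.6781.
Posterior precision = 1/σ₀² + n/σ² = 1/152.0289 + 4/45.5625 = (σ² + n·σ₀²)/(σ₀²σ²) = 653.6781/(152.0289·45.5625); posterior variance σₙ² = σ₀²σ²/(σ² + n·σ₀²) = 152.0289·45.5625/653.6781 = 10.596679.
Predictive variance for one new observation = σₙ² + σ² = 152.0289·45.5625/653.6781 + 45.5625 = σ²·(σ₀² + 653.6781)/653.6781 = 45.5625·805.707/653.6781 = 56.159179; SD = √(45.5625·805.707/653.6781) = 7.4939.

7.4939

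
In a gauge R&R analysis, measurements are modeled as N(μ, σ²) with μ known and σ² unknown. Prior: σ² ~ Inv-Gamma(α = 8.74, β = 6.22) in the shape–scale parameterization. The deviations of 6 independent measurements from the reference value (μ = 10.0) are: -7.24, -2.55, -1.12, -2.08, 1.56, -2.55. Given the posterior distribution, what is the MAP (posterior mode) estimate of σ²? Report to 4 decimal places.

With known mean μ and an Inverse-Gamma(α, β) prior on σ², the Normal likelihood is conjugate: posterior is Inv-Gamma(α + n/2, β + Σ(xᵢ−μ)²/2).
Σ(xᵢ−μ)² = (-7.24)² + (-2.55)² + (-1.12)² + (-2.08)² + (1.56)² + (-2.55)² = 73.4370.
Posterior: Inv-Gamma(8.74 + 6/2, 6.22 + 73.4370/2) = Inv-Gamma(11.74, 42.93850).
Mode = β/(α+1) = 42.93850/12.74 = 3.3704.

3.3704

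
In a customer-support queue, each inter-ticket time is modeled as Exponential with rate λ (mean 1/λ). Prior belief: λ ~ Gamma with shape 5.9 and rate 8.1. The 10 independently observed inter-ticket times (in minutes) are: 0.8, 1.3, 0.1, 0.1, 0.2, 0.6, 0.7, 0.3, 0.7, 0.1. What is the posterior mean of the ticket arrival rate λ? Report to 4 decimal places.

1.2231

With a Gamma(shape α, rate β) prior on the exponential rate λ, the posterior after n observations with total T = Σxᵢ is Gamma(α+n, β+T).
Sum of observations T = 4.9 minutes; n = 10.
Posterior: Gamma(5.9+10, 8.1+4.9) = Gamma(15.9, 13.0).
Posterior mean of λ = α/β = 15.9/13.0 = 1.2231.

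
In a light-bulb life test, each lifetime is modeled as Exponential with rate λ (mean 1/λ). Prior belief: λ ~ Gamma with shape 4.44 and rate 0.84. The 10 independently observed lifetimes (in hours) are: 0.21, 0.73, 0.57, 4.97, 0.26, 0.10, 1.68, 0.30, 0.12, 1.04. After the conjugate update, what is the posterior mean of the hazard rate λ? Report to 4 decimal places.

1.3346

With a Gamma(shape α, rate β) prior on the exponential rate λ, the posterior after n observations with total T = Σxᵢ is Gamma(α+n, β+T).
Sum of observations T = 9.98 hours; n = 10.
Posterior: Gamma(4.44+10, 0.84+9.98) = Gamma(14.44, 10.82).
Posterior mean of λ = α/β = 14.44/10.82 = 1.3346.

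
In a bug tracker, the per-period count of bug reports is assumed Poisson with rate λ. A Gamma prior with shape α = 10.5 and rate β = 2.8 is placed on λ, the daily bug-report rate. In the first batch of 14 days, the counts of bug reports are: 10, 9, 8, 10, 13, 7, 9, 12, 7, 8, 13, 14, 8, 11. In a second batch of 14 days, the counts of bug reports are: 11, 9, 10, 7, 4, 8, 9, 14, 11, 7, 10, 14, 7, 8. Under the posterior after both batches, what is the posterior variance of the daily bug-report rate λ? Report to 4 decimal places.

With a Gamma(shape α, rate β) prior, the Poisson likelihood is conjugate: the posterior is Gamma(α + ΣXᵢ, β + n).
Batch 1: sum of counts S = 139 over n = 14 days.
After batch 1: Gamma(α+S, β+n) = Gamma(10.5+139, 2.8+14) = Gamma(149.5, 16.8).
Batch 2: sum of counts S = 129 over n = 14 days.
After batch 2: Gamma(α+S, β+n) = Gamma(149.5+129, 16.8+14) = Gamma(278.5, 30.8).
Var = α/β² = 278.5/30.8² = 0.2936.

0.2936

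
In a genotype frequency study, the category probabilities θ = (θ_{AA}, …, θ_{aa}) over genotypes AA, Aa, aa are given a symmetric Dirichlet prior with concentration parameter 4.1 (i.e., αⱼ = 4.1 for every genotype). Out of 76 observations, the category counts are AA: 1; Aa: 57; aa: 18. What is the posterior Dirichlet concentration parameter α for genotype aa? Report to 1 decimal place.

The Dirichlet prior is conjugate to the Multinomial likelihood: each posterior αⱼ = prior αⱼ + observed count nⱼ.
Posterior concentration: (5.1, 61.1, 22.1), total = 88.3.
α_{aa} = 4.1 + 18 = 22.1.

22.1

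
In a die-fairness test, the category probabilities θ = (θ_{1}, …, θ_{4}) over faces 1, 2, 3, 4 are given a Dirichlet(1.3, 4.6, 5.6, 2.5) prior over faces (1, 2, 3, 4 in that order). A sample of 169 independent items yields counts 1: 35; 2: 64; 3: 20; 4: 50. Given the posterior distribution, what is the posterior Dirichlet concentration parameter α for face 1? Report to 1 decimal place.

The Dirichlet prior is conjugate to the Multinomial likelihood: each posterior αⱼ = prior αⱼ + observed count nⱼ.
Posterior concentration: (36.3, 68.6, 25.6, 52.5), total = 183.0.
α_{1} = 1.3 + 35 = 36.3.

36.3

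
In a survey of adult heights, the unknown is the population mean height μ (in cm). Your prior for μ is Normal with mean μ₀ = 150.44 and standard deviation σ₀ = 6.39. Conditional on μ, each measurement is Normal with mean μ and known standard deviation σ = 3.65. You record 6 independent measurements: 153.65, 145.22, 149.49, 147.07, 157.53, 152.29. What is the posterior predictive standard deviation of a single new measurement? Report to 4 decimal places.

For Normal data with known variance σ², a Normal(μ₀, σ₀²) prior on μ is conjugate. Posterior precision = 1/σ₀² + n/σ²; posterior mean is the precision-weighted average of μ₀ and x̄.
σ₀² = 6.39² = 40.8321, σ² = 3.65² = 13.3225; σ² + n·σ₀² = 13.3225 + 6·40.8321 = 258.3151.
Posterior precision = 1/σ₀² + n/σ² = 1/40.8321 + 6/13.3225 = (σ² + n·σ₀²)/(σ₀²σ²) = 258.3151/(40.8321·13.3225); posterior variance σₙ² = σ₀²σ²/(σ² + n·σ₀²) = 40.8321·13.3225/258.3151 = 2.105900.
Predictive variance for one new observation = σₙ² + σ² = 40.8321·13.3225/258.3151 + 13.3225 = σ²·(σ₀² + 258.3151)/258.3151 = 13.3225·299.1472/258.3151 = 15.428400; SD = √(13.3225·299.1472/258.3151) = 3.9279.

3.9279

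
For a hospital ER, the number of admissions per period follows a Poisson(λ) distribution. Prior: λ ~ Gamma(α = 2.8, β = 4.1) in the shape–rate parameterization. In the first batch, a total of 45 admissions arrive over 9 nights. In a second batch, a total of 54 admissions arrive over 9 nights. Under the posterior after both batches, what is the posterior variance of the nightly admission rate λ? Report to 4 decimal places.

With a Gamma(shape α, rate β) prior, the Poisson likelihood is conjugate: the posterior is Gamma(α + ΣXᵢ, β + n).
After batch 1: Gamma(α+S, β+n) = Gamma(2.8+45, 4.1+9) = Gamma(47.8, 13.1).
After batch 2: Gamma(α+S, β+n) = Gamma(47.8+54, 13.1+9) = Gamma(101.8, 22.1).
Var = α/β² = 101.8/22.1² = 0.2084.

0.2084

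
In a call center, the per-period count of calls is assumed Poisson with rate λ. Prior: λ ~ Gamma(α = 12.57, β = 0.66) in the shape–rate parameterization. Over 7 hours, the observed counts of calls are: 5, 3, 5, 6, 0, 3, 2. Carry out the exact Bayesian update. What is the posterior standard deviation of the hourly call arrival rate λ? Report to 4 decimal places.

With a Gamma(shape α, rate β) prior, the Poisson likelihood is conjugate: the posterior is Gamma(α + ΣXᵢ, β + n).
Sum of counts S = 24 over n = 7 hours.
Posterior: Gamma(α+S, β+n) = Gamma(12.57+24, 0.66+7) = Gamma(36.57, 7.66).
SD = √α/β = √36.57/7.66 = 0.7895.

0.7895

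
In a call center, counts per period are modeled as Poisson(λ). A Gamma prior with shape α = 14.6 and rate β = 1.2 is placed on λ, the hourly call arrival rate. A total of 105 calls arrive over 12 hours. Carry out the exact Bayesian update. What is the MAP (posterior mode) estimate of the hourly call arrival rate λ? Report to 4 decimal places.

With a Gamma(shape α, rate β) prior, the Poisson likelihood is conjugate: the posterior is Gamma(α + ΣXᵢ, β + n).
Posterior: Gamma(α+S, β+n) = Gamma(14.6+105, 1.2+12) = Gamma(119.6, 13.2).
Mode of Gamma(α,β) for α≥1 is (α−1)/β = 118.6/13.2 = 8.9848.

8.9848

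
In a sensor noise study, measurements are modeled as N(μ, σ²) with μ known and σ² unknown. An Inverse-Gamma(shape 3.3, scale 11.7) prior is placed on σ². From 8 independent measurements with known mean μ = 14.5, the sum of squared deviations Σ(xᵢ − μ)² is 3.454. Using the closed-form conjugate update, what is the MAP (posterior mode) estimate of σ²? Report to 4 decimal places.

1.6177

With known mean μ and an Inverse-Gamma(α, β) prior on σ², the Normal likelihood is conjugate: posterior is Inv-Gamma(α + n/2, β + Σ(xᵢ−μ)²/2).
Posterior: Inv-Gamma(3.3 + 8/2, 11.7 + 3.454/2) = Inv-Gamma(7.30, 13.4270).
Mode = β/(α+1) = 13.4270/8.30 = 1.6177.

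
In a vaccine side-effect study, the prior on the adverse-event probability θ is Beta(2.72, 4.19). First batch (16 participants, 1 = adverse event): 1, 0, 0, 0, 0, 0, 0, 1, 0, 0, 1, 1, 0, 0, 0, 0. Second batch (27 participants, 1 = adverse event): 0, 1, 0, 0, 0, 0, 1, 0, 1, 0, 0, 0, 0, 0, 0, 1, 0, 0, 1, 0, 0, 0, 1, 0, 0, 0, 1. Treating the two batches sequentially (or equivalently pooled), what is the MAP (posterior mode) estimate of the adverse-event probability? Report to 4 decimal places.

The Beta prior is conjugate to a Binomial/Bernoulli likelihood; the update adds successes to α and failures to β.
After batch 1: Beta(2.72+4, 4.19+12) = Beta(6.72, 16.19).
After batch 2: Beta(6.72+7, 16.19+20) = Beta(13.72, 36.19).
Mode of Beta(a,b) for a,b>1 is (a−1)/(a+b−2) = 12.72/47.91 = 0.2655.

0.2655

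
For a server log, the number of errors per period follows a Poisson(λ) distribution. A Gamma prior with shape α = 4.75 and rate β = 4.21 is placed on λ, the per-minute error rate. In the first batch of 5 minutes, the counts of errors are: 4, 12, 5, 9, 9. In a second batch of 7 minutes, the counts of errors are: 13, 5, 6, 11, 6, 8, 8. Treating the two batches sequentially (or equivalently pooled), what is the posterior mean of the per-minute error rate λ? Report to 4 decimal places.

6.2153

With a Gamma(shape α, rate β) prior, the Poisson likelihood is conjugate: the posterior is Gamma(α + ΣXᵢ, β + n).
Batch 1: sum of counts S = 39 over n = 5 minutes.
After batch 1: Gamma(α+S, β+n) = Gamma(4.75+39, 4.21+5) = Gamma(43.75, 9.21).
Batch 2: sum of counts S = 57 over n = 7 minutes.
After batch 2: Gamma(α+S, β+n) = Gamma(43.75+57, 9.21+7) = Gamma(100.75, 16.21).
Posterior mean = α/β = 100.75/16.21 = 6.2153.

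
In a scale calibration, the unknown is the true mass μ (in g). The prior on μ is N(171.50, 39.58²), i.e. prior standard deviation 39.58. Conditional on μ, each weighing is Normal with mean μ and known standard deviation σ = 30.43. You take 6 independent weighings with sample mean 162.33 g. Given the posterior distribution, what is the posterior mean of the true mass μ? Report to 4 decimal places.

For Normal data with known variance σ², a Normal(μ₀, σ₀²) prior on μ is conjugate. Posterior precision = 1/σ₀² + n/σ²; posterior mean is the precision-weighted average of μ₀ and x̄.
n·x̄ = 6·162.33 = 973.98.
σ₀² = 39.58² = 1566.5764, σ² = 30.43² = 925.9849; σ² + n·σ₀² = 925.9849 + 6·1566.5764 = 10325.4433.
Posterior mean = (μ₀/σ₀² + n·x̄/σ²)/(1/σ₀² + n/σ²) = (σ²·μ₀ + σ₀²·n·x̄)/(σ² + n·σ₀²) = (925.9849·171.50 + 1566.5764·973.98)/10325.4433 = 1684620.492422/10325.4433 = 163.1524.

163.1524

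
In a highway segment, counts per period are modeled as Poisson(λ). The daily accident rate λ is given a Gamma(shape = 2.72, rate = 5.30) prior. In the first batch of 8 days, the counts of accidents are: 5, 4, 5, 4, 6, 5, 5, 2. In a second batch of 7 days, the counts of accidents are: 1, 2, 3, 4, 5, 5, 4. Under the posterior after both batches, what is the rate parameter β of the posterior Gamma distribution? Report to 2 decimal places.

With a Gamma(shape α, rate β) prior, the Poisson likelihood is conjugate: the posterior is Gamma(α + ΣXᵢ, β + n).
Batch 1: sum of counts S = 36 over n = 8 days.
After batch 1: Gamma(α+S, β+n) = Gamma(2.72+36, 5.30+8) = Gamma(38.72, 13.30).
Batch 2: sum of counts S = 24 over n = 7 days.
After batch 2: Gamma(α+S, β+n) = Gamma(38.72+24, 13.30+7) = Gamma(62.72, 20.30).
Posterior β = 20.30.

20.30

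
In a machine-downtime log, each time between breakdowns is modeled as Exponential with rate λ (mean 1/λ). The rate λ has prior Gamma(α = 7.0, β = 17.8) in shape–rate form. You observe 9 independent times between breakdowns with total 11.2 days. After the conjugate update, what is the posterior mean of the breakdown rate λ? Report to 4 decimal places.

With a Gamma(shape α, rate β) prior on the exponential rate λ, the posterior after n observations with total T = Σxᵢ is Gamma(α+n, β+T).
Posterior: Gamma(7.0+9, 17.8+11.2) = Gamma(16.0, 29.0).
Posterior mean of λ = α/β = 16.0/29.0 = 0.5517.

0.5517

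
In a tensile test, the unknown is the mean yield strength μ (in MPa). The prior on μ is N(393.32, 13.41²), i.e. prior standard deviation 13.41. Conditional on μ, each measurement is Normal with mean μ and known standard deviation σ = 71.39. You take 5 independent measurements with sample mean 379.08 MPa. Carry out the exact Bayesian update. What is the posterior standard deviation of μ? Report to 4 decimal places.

12.3637

For Normal data with known variance σ², a Normal(μ₀, σ₀²) prior on μ is conjugate. Posterior precision = 1/σ₀² + n/σ²; posterior mean is the precision-weighted average of μ₀ and x̄.
σ₀² = 13.41² = 179.8281, σ² = 71.39² = 5096.5321; σ² + n·σ₀² = 5096.5321 + 5·179.8281 = 5995.6726.
Posterior precision = 1/σ₀² + n/σ² = 1/179.8281 + 5/5096.5321 = (σ² + n·σ₀²)/(σ₀²σ²) = 5995.6726/(179.8281·5096.5321); posterior variance σₙ² = σ₀²σ²/(σ² + n·σ₀²) = 179.8281·5096.5321/5995.6726 = 152.860195.
Posterior SD = √σₙ² = √(179.8281·5096.5321/5995.6726) = 12.3637.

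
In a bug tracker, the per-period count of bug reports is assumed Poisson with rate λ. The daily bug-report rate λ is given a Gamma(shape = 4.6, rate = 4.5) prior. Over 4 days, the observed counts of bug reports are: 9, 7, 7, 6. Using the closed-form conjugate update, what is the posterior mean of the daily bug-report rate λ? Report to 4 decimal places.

With a Gamma(shape α, rate β) prior, the Poisson likelihood is conjugate: the posterior is Gamma(α + ΣXᵢ, β + n).
Sum of counts S = 29 over n = 4 days.
Posterior: Gamma(α+S, β+n) = Gamma(4.6+29, 4.5+4) = Gamma(33.6, 8.5).
Posterior mean = α/β = 33.6/8.5 = 3.9529.

3.9529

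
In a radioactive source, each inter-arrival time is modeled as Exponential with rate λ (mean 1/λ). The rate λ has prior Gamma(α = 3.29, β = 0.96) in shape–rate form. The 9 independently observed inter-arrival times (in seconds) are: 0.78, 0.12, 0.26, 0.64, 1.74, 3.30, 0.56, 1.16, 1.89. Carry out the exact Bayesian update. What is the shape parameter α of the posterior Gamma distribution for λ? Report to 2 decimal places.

With a Gamma(shape α, rate β) prior on the exponential rate λ, the posterior after n observations with total T = Σxᵢ is Gamma(α+n, β+T).
Sum of observations T = 10.45 seconds; n = 9.
Posterior: Gamma(3.29+9, 0.96+10.45) = Gamma(12.29, 11.41).
Posterior α = 12.29.

12.29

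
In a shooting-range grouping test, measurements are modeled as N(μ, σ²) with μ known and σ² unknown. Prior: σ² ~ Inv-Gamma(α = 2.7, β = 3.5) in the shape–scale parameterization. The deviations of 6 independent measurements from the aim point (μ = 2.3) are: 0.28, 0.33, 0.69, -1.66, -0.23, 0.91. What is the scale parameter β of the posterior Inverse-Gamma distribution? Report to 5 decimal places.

With known mean μ and an Inverse-Gamma(α, β) prior on σ², the Normal likelihood is conjugate: posterior is Inv-Gamma(α + n/2, β + Σ(xᵢ−μ)²/2).
Σ(xᵢ−μ)² = (0.28)² + (0.33)² + (0.69)² + (-1.66)² + (-0.23)² + (0.91)² = 4.3000.
Posterior: Inv-Gamma(2.7 + 6/2, 3.5 + 4.3000/2) = Inv-Gamma(5.70, 5.65000).
Posterior β = 5.65000.

5.65000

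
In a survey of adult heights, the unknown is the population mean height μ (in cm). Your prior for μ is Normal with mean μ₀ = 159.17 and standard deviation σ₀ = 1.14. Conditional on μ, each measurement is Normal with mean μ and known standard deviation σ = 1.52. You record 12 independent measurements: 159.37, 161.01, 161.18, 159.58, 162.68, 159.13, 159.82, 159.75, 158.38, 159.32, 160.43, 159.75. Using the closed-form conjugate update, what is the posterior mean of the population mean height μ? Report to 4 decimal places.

For Normal data with known variance σ², a Normal(μ₀, σ₀²) prior on μ is conjugate. Posterior precision = 1/σ₀² + n/σ²; posterior mean is the precision-weighted average of μ₀ and x̄.
Σxᵢ = 159.37 + 161.01 + 161.18 + 159.58 + 162.68 + 159.13 + 159.82 + 159.75 + 158.38 + 159.32 + 160.43 + 159.75 = 1920.4, so n·x̄ = 1920.4.
σ₀² = 1.14² = 1.2996, σ² = 1.52² = 2.3104; σ² + n·σ₀² = 2.3104 + 12·1.2996 = 17.9056.
Posterior mean = (μ₀/σ₀² + n·x̄/σ²)/(1/σ₀² + n/σ²) = (σ²·μ₀ + σ₀²·n·x̄)/(σ² + n·σ₀²) = (2.3104·159.17 + 1.2996·1920.4)/17.9056 = 2863.498208/17.9056 = 159.9219.

159.9219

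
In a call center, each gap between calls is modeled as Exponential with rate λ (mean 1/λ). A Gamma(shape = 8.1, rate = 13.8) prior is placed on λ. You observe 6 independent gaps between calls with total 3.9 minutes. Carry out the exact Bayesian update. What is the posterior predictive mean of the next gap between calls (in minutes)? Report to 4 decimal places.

1.3511

With a Gamma(shape α, rate β) prior on the exponential rate λ, the posterior after n observations with total T = Σxᵢ is Gamma(α+n, β+T).
Posterior: Gamma(8.1+6, 13.8+3.9) = Gamma(14.1, 17.7).
The predictive distribution for the next observation is Lomax; its mean is β/(α−1) = 17.7/13.1 = 1.3511.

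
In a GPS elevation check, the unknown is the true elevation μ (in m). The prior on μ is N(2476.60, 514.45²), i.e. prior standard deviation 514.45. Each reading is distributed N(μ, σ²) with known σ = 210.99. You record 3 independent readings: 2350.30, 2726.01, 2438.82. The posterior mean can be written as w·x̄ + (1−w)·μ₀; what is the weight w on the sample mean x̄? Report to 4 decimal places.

0.9469

For Normal data with known variance σ², a Normal(μ₀, σ₀²) prior on μ is conjugate. Posterior precision = 1/σ₀² + n/σ²; posterior mean is the precision-weighted average of μ₀ and x̄.
σ₀² = 514.45² = 264658.8025, σ² = 210.99² = 44516.7801. Prior precision 1/σ₀² = 1/264658.8025; data precision n/σ² = 3/44516.7801.
w = (n/σ²)/(1/σ₀² + n/σ²) = n·σ₀²/(σ² + n·σ₀²) = 3·264658.8025/(44516.7801 + 3·264658.8025) = 793976.4075/838493.1876 = 0.9469.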